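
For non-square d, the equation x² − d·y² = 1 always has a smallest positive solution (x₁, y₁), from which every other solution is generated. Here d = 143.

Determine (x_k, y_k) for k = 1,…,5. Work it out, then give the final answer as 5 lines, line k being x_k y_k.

√143 = [11; 1,22, …], period ℓ=2 (even) → k=1
i=0: a=11 ⇒ p=11, q=1
i=1: a=1 ⇒ p=12, q=1
→ (12, 1).  Check: 12²=144, 143·1²=143, difference 1.
(12+1√143)^2 = 287 + 24√143
(12+1√143)^3 = 6876 + 575√143
(12+1√143)^4 = 164737 + 13776√143
(12+1√143)^5 = 3946812 + 330049√143

12 1
287 24
6876 575
164737 13776
3946812 330049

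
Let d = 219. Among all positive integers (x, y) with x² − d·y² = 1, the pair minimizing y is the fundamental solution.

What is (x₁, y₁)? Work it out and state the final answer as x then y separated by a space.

[14; 1,3,1,28] for √219; ℓ=4 ⇒ convergent index 3
i=0: a=14 ⇒ p=14, q=1
…
i=2: a=3 ⇒ p=59, q=4
i=3: a=1 ⇒ p=74, q=5
(x₁, y₁) = (74, 5);  74² − 219·5² = 1 ✓

74 5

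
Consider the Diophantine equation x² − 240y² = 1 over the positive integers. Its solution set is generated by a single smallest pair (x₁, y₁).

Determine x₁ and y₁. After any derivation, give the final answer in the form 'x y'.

31 2

d=240: √d = [15; 2,30] (ℓ=2, even), read p_1/q_1
step 0: (15, 1)  from 15·(1,0) + (0,1)
step 1: (31, 2)  from 2·(15,1) + (1,0)
(x₁, y₁) = (31, 2);  31² − 240·2² = 1 ✓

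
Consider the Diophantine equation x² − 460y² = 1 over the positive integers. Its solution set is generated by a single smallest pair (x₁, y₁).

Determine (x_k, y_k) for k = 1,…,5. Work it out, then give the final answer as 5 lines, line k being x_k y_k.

√460 → a₀=21, period (2,4,3,1,2,10,2,1,3,4,2,42); ℓ=12 even so k=11
i=0: a=21 ⇒ p=21, q=1
i=1: a=2 ⇒ p=43, q=2
…
i=5: a=2 ⇒ p=2252, q=105
i=6: a=10 ⇒ p=23335, q=1088
…
i=8: a=1 ⇒ p=72257, q=3369
…
i=10: a=4 ⇒ p=1135029, q=52921
i=11: a=2 ⇒ p=2535751, q=118230
(x₁, y₁) = (2535751, 118230);  2535751² − 460·118230² = 1 ✓
n=2: (2535751,118230)∘(2535751,118230) = (2535751·2535751+460·118230·118230, 2535751·118230+118230·2535751) = (12860066268001,599603681460)
n=3: (12860066268001,599603681460)∘(2535751,118230) = (2535751·12860066268001+460·118230·599603681460, 2535751·599603681460+118230·12860066268001) = (65219851798297071751,3040891269731634690)
n=4: (65219851798297071751,3040891269731634690)∘(2535751,118230) = (2535751·65219851798297071751+460·118230·3040891269731634690, 2535751·3040891269731634690+118230·65219851798297071751) = (330762608834754335913072001,15421886156225925189922920)
n=5: (330762608834754335913072001,15421886156225925189922920)∘(2535751,118230) = (2535751·330762608834754335913072001+460·118230·15421886156225925189922920, 2535751·15421886156225925189922920+118230·330762608834754335913072001) = (1677463232230609064240018182143751,78212126485069051161274736991150)

2535751 118230
12860066268001 599603681460
65219851798297071751 3040891269731634690
330762608834754335913072001 15421886156225925189922920
1677463232230609064240018182143751 78212126485069051161274736991150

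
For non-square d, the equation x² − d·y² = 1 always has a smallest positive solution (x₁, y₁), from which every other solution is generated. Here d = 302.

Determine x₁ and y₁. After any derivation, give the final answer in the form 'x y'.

4276623 246092

[17; 2,1,1,1,4,…,1,2,34] for √302; ℓ=16 ⇒ convergent index 15
a_0=17:  p_0=17·1+0=17,  q_0=17·0+1=1
…
a_2=1:  p_2=1·35+17=52,  q_2=1·2+1=3
a_3=1:  p_3=1·52+35=87,  q_3=1·3+2=5
…
a_6=2:  p_6=2·643+139=1425,  q_6=2·37+8=82
…
a_10=2:  p_10=2·36581+34513=107675,  q_10=2·2105+1986=6196
…
a_13=1:  p_13=1·574956+467281=1042237,  q_13=1·33085+26889=59974
a_14=1:  p_14=1·1042237+574956=1617193,  q_14=1·59974+33085=93059
a_15=2:  p_15=2·1617193+1042237=4276623,  q_15=2·93059+59974=246092
→ (4276623, 246092).  Check: 4276623²=18289504284129, 302·246092²=18289504284128, difference 1.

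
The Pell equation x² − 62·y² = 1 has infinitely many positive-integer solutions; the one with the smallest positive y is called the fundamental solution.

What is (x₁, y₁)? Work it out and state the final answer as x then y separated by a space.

63 8

d=62: √d = [7; 1,6,1,14] (ℓ=4, even), read p_3/q_3
k=0  a_k=7  p_k/q_k = 7/1
k=1  a_k=1  p_k/q_k = 8/1
k=2  a_k=6  p_k/q_k = 55/7
k=3  a_k=1  p_k/q_k = 63/8
fundamental: x₁=63, y₁=8  (since 3969 − 62·64 = 1)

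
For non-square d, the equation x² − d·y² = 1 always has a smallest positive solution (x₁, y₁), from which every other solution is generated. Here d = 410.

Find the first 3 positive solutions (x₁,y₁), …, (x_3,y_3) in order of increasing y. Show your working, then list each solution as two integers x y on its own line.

81 4
13121 648
2125521 104972

d=410: √d = [20; 4,40] (ℓ=2, even), read p_1/q_1
i=0: a=20 ⇒ p=20, q=1
i=1: a=4 ⇒ p=81, q=4
fundamental: x₁=81, y₁=4  (since 6561 − 410·16 = 1)
n=2: (81,4)∘(81,4) = (81·81+410·4·4, 81·4+4·81) = (13121,648)
n=3: (13121,648)∘(81,4) = (81·13121+410·4·648, 81·648+4·13121) = (2125521,104972)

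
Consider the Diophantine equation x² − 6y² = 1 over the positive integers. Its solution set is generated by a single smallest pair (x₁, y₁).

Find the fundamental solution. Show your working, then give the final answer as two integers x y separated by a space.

5 2

√6 → a₀=2, period (2,4); ℓ=2 even so k=1
a_0=2:  p_0=2·1+0=2,  q_0=2·0+1=1
a_1=2:  p_1=2·2+1=5,  q_1=2·1+0=2
(x₁, y₁) = (5, 2);  5² − 6·2² = 1 ✓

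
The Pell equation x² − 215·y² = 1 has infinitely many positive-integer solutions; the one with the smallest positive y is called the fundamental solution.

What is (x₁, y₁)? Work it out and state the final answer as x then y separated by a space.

√215 → a₀=14, period (1,1,1,28); ℓ=4 even so k=3
a_0=14:  p_0=14·1+0=14,  q_0=14·0+1=1
a_1=1:  p_1=1·14+1=15,  q_1=1·1+0=1
a_2=1:  p_2=1·15+14=29,  q_2=1·1+1=2
a_3=1:  p_3=1·29+15=44,  q_3=1·2+1=3
fundamental: x₁=44, y₁=3  (since 1936 − 215·9 = 1)

44 3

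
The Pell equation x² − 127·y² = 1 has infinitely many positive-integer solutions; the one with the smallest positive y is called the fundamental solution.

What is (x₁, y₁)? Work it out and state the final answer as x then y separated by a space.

4730624 419775

[11; 3,1,2,2,7,11,7,2,2,1,3,22] for √127; ℓ=12 ⇒ convergent index 11
step 0: (11, 1)  from 11·(1,0) + (0,1)
…
step 2: (45, 4)  from 1·(34,3) + (11,1)
…
step 5: (2175, 193)  from 7·(293,26) + (124,11)
…
step 10: (1274561, 113099)  from 1·(906941,80478) + (367620,32621)
step 11: (4730624, 419775)  from 3·(1274561,113099) + (906941,80478)
→ (4730624, 419775).  Check: 4730624²=22378803429376, 127·419775²=22378803429375, difference 1.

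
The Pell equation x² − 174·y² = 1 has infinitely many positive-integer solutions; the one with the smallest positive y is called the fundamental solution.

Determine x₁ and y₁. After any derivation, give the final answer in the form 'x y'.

1451 110

√174 → a₀=13, period (5,4,5,26); ℓ=4 even so k=3
k=0  a_k=13  p_k/q_k = 13/1
k=1  a_k=5  p_k/q_k = 66/5
k=2  a_k=4  p_k/q_k = 277/21
k=3  a_k=5  p_k/q_k = 1451/110
fundamental: x₁=1451, y₁=110  (since 2105401 − 174·12100 = 1)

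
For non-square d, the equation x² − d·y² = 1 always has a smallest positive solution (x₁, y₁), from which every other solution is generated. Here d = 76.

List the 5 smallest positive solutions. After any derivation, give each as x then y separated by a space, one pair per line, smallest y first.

[8; 1,2,1,1,5,4,5,1,1,2,1,16] for √76; ℓ=12 ⇒ convergent index 11
step 0: (8, 1)  from 8·(1,0) + (0,1)
step 1: (9, 1)  from 1·(8,1) + (1,0)
step 2: (26, 3)  from 2·(9,1) + (8,1)
step 3: (35, 4)  from 1·(26,3) + (9,1)
…
step 5: (340, 39)  from 5·(61,7) + (35,4)
step 6: (1421, 163)  from 4·(340,39) + (61,7)
step 7: (7445, 854)  from 5·(1421,163) + (340,39)
step 8: (8866, 1017)  from 1·(7445,854) + (1421,163)
step 9: (16311, 1871)  from 1·(8866,1017) + (7445,854)
step 10: (41488, 4759)  from 2·(16311,1871) + (8866,1017)
step 11: (57799, 6630)  from 1·(41488,4759) + (16311,1871)
→ (57799, 6630).  Check: 57799²=3340724401, 76·6630²=3340724400, difference 1.
n=2: (57799,6630)∘(57799,6630) = (57799·57799+76·6630·6630, 57799·6630+6630·57799) = (6681448801,766414740)
n=3: (6681448801,766414740)∘(57799,6630) = (57799·6681448801+76·6630·766414740, 57799·766414740+6630·6681448801) = (772362118440199,88596011107890)
n=4: (772362118440199,88596011107890)∘(57799,6630) = (57799·772362118440199+76·6630·88596011107890, 57799·88596011107890+6630·772362118440199) = (89283516160768675201,10241521691283453480)
n=5: (89283516160768675201,10241521691283453480)∘(57799,6630) = (57799·89283516160768675201+76·6630·10241521691283453480, 57799·10241521691283453480+6630·89283516160768675201) = (10320995900380175197444999,1183899424380388644273150)

57799 6630
6681448801 766414740
772362118440199 88596011107890
89283516160768675201 10241521691283453480
10320995900380175197444999 1183899424380388644273150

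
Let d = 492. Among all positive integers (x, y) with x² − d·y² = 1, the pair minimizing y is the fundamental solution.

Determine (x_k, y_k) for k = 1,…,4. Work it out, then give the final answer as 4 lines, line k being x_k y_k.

√492 = [22; 5,1,1,10,1,1,5,44, …], period ℓ=8 (even) → k=7
a_0=22:  p_0=22·1+0=22,  q_0=22·0+1=1
…
a_4=10:  p_4=10·244+133=2573,  q_4=10·11+6=116
a_5=1:  p_5=1·2573+244=2817,  q_5=1·116+11=127
a_6=1:  p_6=1·2817+2573=5390,  q_6=1·127+116=243
a_7=5:  p_7=5·5390+2817=29767,  q_7=5·243+127=1342
→ (29767, 1342).  Check: 29767²=886074289, 492·1342²=886074288, difference 1.
(29767+1342√492)^2 = 1772148577 + 79894628√492
(29767+1342√492)^3 = 105503093353351 + 4756446782010√492
(29767+1342√492)^4 = 6281021157926249857 + 283170302640288712√492

29767 1342
1772148577 79894628
105503093353351 4756446782010
6281021157926249857 283170302640288712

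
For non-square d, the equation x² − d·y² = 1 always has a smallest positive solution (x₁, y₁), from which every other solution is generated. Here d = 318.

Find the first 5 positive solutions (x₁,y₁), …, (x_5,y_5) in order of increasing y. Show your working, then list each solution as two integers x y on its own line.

107 6
22897 1284
4899851 274770
1048545217 58799496
224383776587 12582817374

[17; 1,4,1,34] for √318; ℓ=4 ⇒ convergent index 3
a_0=17:  p_0=17·1+0=17,  q_0=17·0+1=1
a_1=1:  p_1=1·17+1=18,  q_1=1·1+0=1
a_2=4:  p_2=4·18+17=89,  q_2=4·1+1=5
a_3=1:  p_3=1·89+18=107,  q_3=1·5+1=6
(x₁, y₁) = (107, 6);  107² − 318·6² = 1 ✓
n=2: (107,6)∘(107,6) = (107·107+318·6·6, 107·6+6·107) = (22897,1284)
n=3: (22897,1284)∘(107,6) = (107·22897+318·6·1284, 107·1284+6·22897) = (4899851,274770)
n=4: (4899851,274770)∘(107,6) = (107·4899851+318·6·274770, 107·274770+6·4899851) = (1048545217,58799496)
n=5: (1048545217,58799496)∘(107,6) = (107·1048545217+318·6·58799496, 107·58799496+6·1048545217) = (224383776587,12582817374)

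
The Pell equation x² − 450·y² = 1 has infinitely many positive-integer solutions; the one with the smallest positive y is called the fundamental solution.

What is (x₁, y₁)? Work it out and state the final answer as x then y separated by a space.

d=450: √d = [21; 4,1,2,4,2,1,4,42] (ℓ=8, even), read p_7/q_7
i=0: a=21 ⇒ p=21, q=1
…
i=2: a=1 ⇒ p=106, q=5
i=3: a=2 ⇒ p=297, q=14
…
i=6: a=1 ⇒ p=4179, q=197
i=7: a=4 ⇒ p=19601, q=924
→ (19601, 924).  Check: 19601²=384199201, 450·924²=384199200, difference 1.

19601 924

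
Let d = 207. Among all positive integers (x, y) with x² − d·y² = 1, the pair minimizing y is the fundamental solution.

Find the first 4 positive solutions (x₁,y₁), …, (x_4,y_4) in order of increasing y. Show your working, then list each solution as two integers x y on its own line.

1151 80
2649601 184160
6099380351 423936240
14040770918401 975901040320

d=207: √d = [14; 2,1,1,2,1,1,2,28] (ℓ=8, even), read p_7/q_7
step 0: (14, 1)  from 14·(1,0) + (0,1)
step 1: (29, 2)  from 2·(14,1) + (1,0)
step 2: (43, 3)  from 1·(29,2) + (14,1)
step 3: (72, 5)  from 1·(43,3) + (29,2)
step 4: (187, 13)  from 2·(72,5) + (43,3)
…
step 6: (446, 31)  from 1·(259,18) + (187,13)
step 7: (1151, 80)  from 2·(446,31) + (259,18)
fundamental: x₁=1151, y₁=80  (since 1324801 − 207·6400 = 1)
(x_2, y_2) = (1151·1151 + 207·80·80, 1151·80 + 80·1151) = (2649601, 184160)
(x_3, y_3) = (1151·2649601 + 207·80·184160, 1151·184160 + 80·2649601) = (6099380351, 423936240)
(x_4, y_4) = (1151·6099380351 + 207·80·423936240, 1151·423936240 + 80·6099380351) = (14040770918401, 975901040320)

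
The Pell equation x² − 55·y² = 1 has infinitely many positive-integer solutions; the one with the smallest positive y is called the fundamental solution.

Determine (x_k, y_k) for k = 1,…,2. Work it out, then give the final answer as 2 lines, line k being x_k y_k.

d=55: √d = [7; 2,2,2,14] (ℓ=4, even), read p_3/q_3
a_0=7:  p_0=7·1+0=7,  q_0=7·0+1=1
a_1=2:  p_1=2·7+1=15,  q_1=2·1+0=2
a_2=2:  p_2=2·15+7=37,  q_2=2·2+1=5
a_3=2:  p_3=2·37+15=89,  q_3=2·5+2=12
fundamental: x₁=89, y₁=12  (since 7921 − 55·144 = 1)
(89+12√55)^2 = 15841 + 2136√55

89 12
15841 2136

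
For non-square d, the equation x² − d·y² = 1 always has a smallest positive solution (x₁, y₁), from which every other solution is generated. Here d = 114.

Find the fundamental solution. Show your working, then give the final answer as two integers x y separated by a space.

1025 96

√114 = [10; 1,2,10,2,1,20, …], period ℓ=6 (even) → k=5
i=0: a=10 ⇒ p=10, q=1
i=1: a=1 ⇒ p=11, q=1
i=2: a=2 ⇒ p=32, q=3
…
i=4: a=2 ⇒ p=694, q=65
i=5: a=1 ⇒ p=1025, q=96
(x₁, y₁) = (1025, 96);  1025² − 114·96² = 1 ✓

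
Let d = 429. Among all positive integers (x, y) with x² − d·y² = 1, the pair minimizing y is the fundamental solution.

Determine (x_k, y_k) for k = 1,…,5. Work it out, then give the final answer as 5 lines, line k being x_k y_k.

√429 = [20; 1,2,2,9,1,12,1,9,2,2,1,40, …], period ℓ=12 (even) → k=11
step 0: (20, 1)  from 20·(1,0) + (0,1)
…
step 2: (62, 3)  from 2·(21,1) + (20,1)
step 3: (145, 7)  from 2·(62,3) + (21,1)
step 4: (1367, 66)  from 9·(145,7) + (62,3)
…
step 8: (208718, 10077)  from 9·(21023,1015) + (19511,942)
step 9: (438459, 21169)  from 2·(208718,10077) + (21023,1015)
step 10: (1085636, 52415)  from 2·(438459,21169) + (208718,10077)
step 11: (1524095, 73584)  from 1·(1085636,52415) + (438459,21169)
fundamental: x₁=1524095, y₁=73584  (since 2322865569025 − 429·5414605056 = 1)
(x_2, y_2) = (1524095·1524095 + 429·73584·73584, 1524095·73584 + 73584·1524095) = (4645731138049, 224298012960)
(x_3, y_3) = (1524095·4645731138049 + 429·73584·224298012960, 1524095·224298012960 + 73584·4645731138049) = (14161071197688057215, 683702960124468816)
(x_4, y_4) = (1524095·14161071197688057215 + 429·73584·683702960124468816, 1524095·683702960124468816 + 73584·14161071197688057215) = (43165635614076113391052801, 2084056526021580302230080)
(x_5, y_5) = (1524095·43165635614076113391052801 + 429·73584·2084056526021580302230080, 1524095·2084056526021580302230080 + 73584·43165635614076113391052801) = (131577058822456507006275549422975, 6352600262053037158494583086384)

1524095 73584
4645731138049 224298012960
14161071197688057215 683702960124468816
43165635614076113391052801 2084056526021580302230080
131577058822456507006275549422975 6352600262053037158494583086384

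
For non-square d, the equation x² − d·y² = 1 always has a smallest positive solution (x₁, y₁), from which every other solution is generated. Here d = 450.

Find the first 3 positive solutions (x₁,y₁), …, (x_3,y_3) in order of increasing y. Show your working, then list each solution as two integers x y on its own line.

19601 924
768398401 36222648
30122754096401 1420000245972

d=450: √d = [21; 4,1,2,4,2,1,4,42] (ℓ=8, even), read p_7/q_7
k=0  a_k=21  p_k/q_k = 21/1
…
k=2  a_k=1  p_k/q_k = 106/5
k=3  a_k=2  p_k/q_k = 297/14
k=4  a_k=4  p_k/q_k = 1294/61
…
k=6  a_k=1  p_k/q_k = 4179/197
k=7  a_k=4  p_k/q_k = 19601/924
(x₁, y₁) = (19601, 924);  19601² − 450·924² = 1 ✓
(19601+924√450)^2 = 768398401 + 36222648√450
(19601+924√450)^3 = 30122754096401 + 1420000245972√450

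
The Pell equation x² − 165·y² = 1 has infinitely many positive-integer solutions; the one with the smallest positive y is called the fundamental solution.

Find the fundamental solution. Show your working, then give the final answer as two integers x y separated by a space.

1079 84

√165 → a₀=12, period (1,5,2,5,1,24); ℓ=6 even so k=5
step 0: (12, 1)  from 12·(1,0) + (0,1)
…
step 4: (912, 71)  from 5·(167,13) + (77,6)
step 5: (1079, 84)  from 1·(912,71) + (167,13)
fundamental: x₁=1079, y₁=84  (since 1164241 − 165·7056 = 1)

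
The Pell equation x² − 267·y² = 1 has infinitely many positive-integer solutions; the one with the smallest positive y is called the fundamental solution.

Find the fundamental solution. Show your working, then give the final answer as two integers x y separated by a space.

d=267: √d = [16; 2,1,15,1,2,32] (ℓ=6, even), read p_5/q_5
a_0=16:  p_0=16·1+0=16,  q_0=16·0+1=1
a_1=2:  p_1=2·16+1=33,  q_1=2·1+0=2
…
a_4=1:  p_4=1·768+49=817,  q_4=1·47+3=50
a_5=2:  p_5=2·817+768=2402,  q_5=2·50+47=147
(x₁, y₁) = (2402, 147);  2402² − 267·147² = 1 ✓

2402 147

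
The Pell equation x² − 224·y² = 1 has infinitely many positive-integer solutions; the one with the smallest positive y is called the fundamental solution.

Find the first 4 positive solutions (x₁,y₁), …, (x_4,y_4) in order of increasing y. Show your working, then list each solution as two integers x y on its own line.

[14; 1,28] for √224; ℓ=2 ⇒ convergent index 1
i=0: a=14 ⇒ p=14, q=1
i=1: a=1 ⇒ p=15, q=1
fundamental: x₁=15, y₁=1  (since 225 − 224·1 = 1)
(15+1√224)^2 = 449 + 30√224
(15+1√224)^3 = 13455 + 899√224
(15+1√224)^4 = 403201 + 26940√224

15 1
449 30
13455 899
403201 26940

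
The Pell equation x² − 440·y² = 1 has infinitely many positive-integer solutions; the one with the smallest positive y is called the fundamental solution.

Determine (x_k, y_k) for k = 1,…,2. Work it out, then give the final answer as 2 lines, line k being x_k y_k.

√440 → a₀=20, period (1,40); ℓ=2 even so k=1
k=0  a_k=20  p_k/q_k = 20/1
k=1  a_k=1  p_k/q_k = 21/1
(x₁, y₁) = (21, 1);  21² − 440·1² = 1 ✓
n=2: (21,1)∘(21,1) = (21·21+440·1·1, 21·1+1·21) = (881,42)

21 1
881 42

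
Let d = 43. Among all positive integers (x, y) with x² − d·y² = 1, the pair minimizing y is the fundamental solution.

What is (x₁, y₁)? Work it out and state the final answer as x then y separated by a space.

d=43: √d = [6; 1,1,3,1,5,1,3,1,1,12] (ℓ=10, even), read p_9/q_9
a_0=6:  p_0=6·1+0=6,  q_0=6·0+1=1
a_1=1:  p_1=1·6+1=7,  q_1=1·1+0=1
…
a_4=1:  p_4=1·46+13=59,  q_4=1·7+2=9
…
a_6=1:  p_6=1·341+59=400,  q_6=1·52+9=61
a_7=3:  p_7=3·400+341=1541,  q_7=3·61+52=235
a_8=1:  p_8=1·1541+400=1941,  q_8=1·235+61=296
a_9=1:  p_9=1·1941+1541=3482,  q_9=1·296+235=531
→ (3482, 531).  Check: 3482²=12124324, 43·531²=12124323, difference 1.

3482 531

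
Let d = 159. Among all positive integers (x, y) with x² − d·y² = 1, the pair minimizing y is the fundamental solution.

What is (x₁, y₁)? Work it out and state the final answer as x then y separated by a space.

√159 → a₀=12, period (1,1,1,1,3,1,1,1,1,24); ℓ=10 even so k=9
step 0: (12, 1)  from 12·(1,0) + (0,1)
…
step 7: (517, 41)  from 1·(290,23) + (227,18)
step 8: (807, 64)  from 1·(517,41) + (290,23)
step 9: (1324, 105)  from 1·(807,64) + (517,41)
fundamental: x₁=1324, y₁=105  (since 1752976 − 159·11025 = 1)

1324 105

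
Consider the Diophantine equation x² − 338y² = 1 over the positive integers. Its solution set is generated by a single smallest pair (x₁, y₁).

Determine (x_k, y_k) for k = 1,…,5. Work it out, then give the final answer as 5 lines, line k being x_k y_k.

114243 6214
26102926097 1419812004
5964153172084899 324407165539730
1362725501650887306817 74122495624090936776
311363698964240484013304163 16935952534841634614661406

√338 = [18; 2,1,1,2,36, …], period ℓ=5 (odd) → k=9
a_0=18:  p_0=18·1+0=18,  q_0=18·0+1=1
a_1=2:  p_1=2·18+1=37,  q_1=2·1+0=2
a_2=1:  p_2=1·37+18=55,  q_2=1·2+1=3
…
a_4=2:  p_4=2·92+55=239,  q_4=2·5+3=13
a_5=36:  p_5=36·239+92=8696,  q_5=36·13+5=473
…
a_7=1:  p_7=1·17631+8696=26327,  q_7=1·959+473=1432
a_8=1:  p_8=1·26327+17631=43958,  q_8=1·1432+959=2391
a_9=2:  p_9=2·43958+26327=114243,  q_9=2·2391+1432=6214
(x₁, y₁) = (114243, 6214);  114243² − 338·6214² = 1 ✓
(x_2, y_2) = (114243·114243 + 338·6214·6214, 114243·6214 + 6214·114243) = (26102926097, 1419812004)
(x_3, y_3) = (114243·26102926097 + 338·6214·1419812004, 114243·1419812004 + 6214·26102926097) = (5964153172084899, 324407165539730)
(x_4, y_4) = (114243·5964153172084899 + 338·6214·324407165539730, 114243·324407165539730 + 6214·5964153172084899) = (1362725501650887306817, 74122495624090936776)
(x_5, y_5) = (114243·1362725501650887306817 + 338·6214·74122495624090936776, 114243·74122495624090936776 + 6214·1362725501650887306817) = (311363698964240484013304163, 16935952534841634614661406)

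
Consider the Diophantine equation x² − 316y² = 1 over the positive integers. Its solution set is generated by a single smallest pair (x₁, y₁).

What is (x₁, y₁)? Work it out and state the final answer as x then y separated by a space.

√316 = [17; 1,3,2,8,2,3,1,34, …], period ℓ=8 (even) → k=7
a_0=17:  p_0=17·1+0=17,  q_0=17·0+1=1
a_1=1:  p_1=1·17+1=18,  q_1=1·1+0=1
a_2=3:  p_2=3·18+17=71,  q_2=3·1+1=4
a_3=2:  p_3=2·71+18=160,  q_3=2·4+1=9
…
a_5=2:  p_5=2·1351+160=2862,  q_5=2·76+9=161
a_6=3:  p_6=3·2862+1351=9937,  q_6=3·161+76=559
a_7=1:  p_7=1·9937+2862=12799,  q_7=1·559+161=720
(x₁, y₁) = (12799, 720);  12799² − 316·720² = 1 ✓

12799 720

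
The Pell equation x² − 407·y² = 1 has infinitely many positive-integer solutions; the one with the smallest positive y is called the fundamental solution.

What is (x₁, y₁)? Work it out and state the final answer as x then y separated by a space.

2663 132

d=407: √d = [20; 5,1,2,1,5,40] (ℓ=6, even), read p_5/q_5
step 0: (20, 1)  from 20·(1,0) + (0,1)
step 1: (101, 5)  from 5·(20,1) + (1,0)
…
step 4: (464, 23)  from 1·(343,17) + (121,6)
step 5: (2663, 132)  from 5·(464,23) + (343,17)
fundamental: x₁=2663, y₁=132  (since 7091569 − 407·17424 = 1)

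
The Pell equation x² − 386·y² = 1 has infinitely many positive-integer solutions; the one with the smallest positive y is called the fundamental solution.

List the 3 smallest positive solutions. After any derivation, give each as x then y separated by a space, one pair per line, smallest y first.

√386 = [19; 1,1,1,4,1,18,1,4,1,1,1,38, …], period ℓ=12 (even) → k=11
i=0: a=19 ⇒ p=19, q=1
…
i=2: a=1 ⇒ p=39, q=2
i=3: a=1 ⇒ p=59, q=3
i=4: a=4 ⇒ p=275, q=14
…
i=7: a=1 ⇒ p=6621, q=337
…
i=9: a=1 ⇒ p=39392, q=2005
i=10: a=1 ⇒ p=72163, q=3673
i=11: a=1 ⇒ p=111555, q=5678
(x₁, y₁) = (111555, 5678);  111555² − 386·5678² = 1 ✓
(111555+5678√386)^2 = 24889036049 + 1266818580√386
(111555+5678√386)^3 = 5552992832780835 + 282639893378122√386

111555 5678
24889036049 1266818580
5552992832780835 282639893378122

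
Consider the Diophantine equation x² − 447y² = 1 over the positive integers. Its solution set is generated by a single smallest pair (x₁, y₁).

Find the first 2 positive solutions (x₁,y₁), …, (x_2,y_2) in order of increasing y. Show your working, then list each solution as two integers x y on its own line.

√447 = [21; 7,42, …], period ℓ=2 (even) → k=1
step 0: (21, 1)  from 21·(1,0) + (0,1)
step 1: (148, 7)  from 7·(21,1) + (1,0)
→ (148, 7).  Check: 148²=21904, 447·7²=21903, difference 1.
k=2:  x_2 = 148·148+447·7·7 = 43807,  y_2 = 148·7+7·148 = 2072

148 7
43807 2072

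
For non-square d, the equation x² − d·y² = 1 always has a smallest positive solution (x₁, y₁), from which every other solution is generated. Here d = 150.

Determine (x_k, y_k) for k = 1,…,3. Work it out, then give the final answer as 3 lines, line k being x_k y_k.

49 4
4801 392
470449 38412

√150 → a₀=12, period (4,24); ℓ=2 even so k=1
i=0: a=12 ⇒ p=12, q=1
i=1: a=4 ⇒ p=49, q=4
(x₁, y₁) = (49, 4);  49² − 150·4² = 1 ✓
(x_2, y_2) = (49·49 + 150·4·4, 49·4 + 4·49) = (4801, 392)
(x_3, y_3) = (49·4801 + 150·4·392, 49·392 + 4·4801) = (470449, 38412)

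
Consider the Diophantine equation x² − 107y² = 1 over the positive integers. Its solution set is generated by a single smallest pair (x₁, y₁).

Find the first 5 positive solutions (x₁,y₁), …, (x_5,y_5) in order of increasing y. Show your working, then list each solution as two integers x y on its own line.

√107 → a₀=10, period (2,1,9,1,2,20); ℓ=6 even so k=5
a_0=10:  p_0=10·1+0=10,  q_0=10·0+1=1
…
a_2=1:  p_2=1·21+10=31,  q_2=1·2+1=3
a_3=9:  p_3=9·31+21=300,  q_3=9·3+2=29
a_4=1:  p_4=1·300+31=331,  q_4=1·29+3=32
a_5=2:  p_5=2·331+300=962,  q_5=2·32+29=93
fundamental: x₁=962, y₁=93  (since 925444 − 107·8649 = 1)
k=2:  x_2 = 962·962+107·93·93 = 1850887,  y_2 = 962·93+93·962 = 178932
k=3:  x_3 = 962·1850887+107·93·178932 = 3561105626,  y_3 = 962·178932+93·1850887 = 344265075
k=4:  x_4 = 962·3561105626+107·93·344265075 = 6851565373537,  y_4 = 962·344265075+93·3561105626 = 662365825368
k=5:  x_5 = 962·6851565373537+107·93·662365825368 = 13182408217579562,  y_5 = 962·662365825368+93·6851565373537 = 1274391503742957

962 93
1850887 178932
3561105626 344265075
6851565373537 662365825368
13182408217579562 1274391503742957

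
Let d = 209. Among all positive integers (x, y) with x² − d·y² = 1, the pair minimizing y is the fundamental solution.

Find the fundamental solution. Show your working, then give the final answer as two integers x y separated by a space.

46551 3220

[14; 2,5,3,2,3,5,2,28] for √209; ℓ=8 ⇒ convergent index 7
a_0=14:  p_0=14·1+0=14,  q_0=14·0+1=1
…
a_3=3:  p_3=3·159+29=506,  q_3=3·11+2=35
…
a_6=5:  p_6=5·4019+1171=21266,  q_6=5·278+81=1471
a_7=2:  p_7=2·21266+4019=46551,  q_7=2·1471+278=3220
(x₁, y₁) = (46551, 3220);  46551² − 209·3220² = 1 ✓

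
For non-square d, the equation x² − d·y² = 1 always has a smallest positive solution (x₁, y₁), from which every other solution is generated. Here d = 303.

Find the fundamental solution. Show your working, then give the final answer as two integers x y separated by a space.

d=303: √d = [17; 2,2,5,2,2,34] (ℓ=6, even), read p_5/q_5
i=0: a=17 ⇒ p=17, q=1
i=1: a=2 ⇒ p=35, q=2
i=2: a=2 ⇒ p=87, q=5
i=3: a=5 ⇒ p=470, q=27
i=4: a=2 ⇒ p=1027, q=59
i=5: a=2 ⇒ p=2524, q=145
→ (2524, 145).  Check: 2524²=6370576, 303·145²=6370575, difference 1.

2524 145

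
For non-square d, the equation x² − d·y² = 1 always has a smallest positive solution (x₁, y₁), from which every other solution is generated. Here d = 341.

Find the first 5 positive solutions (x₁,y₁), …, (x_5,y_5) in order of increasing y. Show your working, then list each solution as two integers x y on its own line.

√341 → a₀=18, period (2,6,1,8,2,…,6,2,36); ℓ=14 even so k=13
i=0: a=18 ⇒ p=18, q=1
i=1: a=2 ⇒ p=37, q=2
…
i=7: a=2 ⇒ p=20479, q=1109
i=8: a=1 ⇒ p=28124, q=1523
…
i=10: a=8 ⇒ p=641940, q=34763
…
i=12: a=6 ⇒ p=4953942, q=268271
i=13: a=2 ⇒ p=10626551, q=575460
→ (10626551, 575460).  Check: 10626551²=112923586155601, 341·575460²=112923586155600, difference 1.
n=2: (10626551,575460)∘(10626551,575460) = (10626551·10626551+341·575460·575460, 10626551·575460+575460·10626551) = (225847172311201,12230310076920)
n=3: (225847172311201,12230310076920)∘(10626551,575460) = (10626551·225847172311201+341·575460·12230310076920, 10626551·12230310076920+575460·225847172311201) = (4799952989541519968951,259932027556408030380)
n=4: (4799952989541519968951,259932027556408030380)∘(10626551,575460) = (10626551·4799952989541519968951+341·575460·259932027556408030380, 10626551·259932027556408030380+575460·4799952989541519968951) = (102013890481930631287980124801,5524361894723138392975161840)
n=5: (102013890481930631287980124801,5524361894723138392975161840)∘(10626551,575460) = (10626551·102013890481930631287980124801+341·575460·5524361894723138392975161840, 10626551·5524361894723138392975161840+575460·102013890481930631287980124801) = (2168111619829296063734843424848413751,117409826833463862093989641643997300)

10626551 575460
225847172311201 12230310076920
4799952989541519968951 259932027556408030380
102013890481930631287980124801 5524361894723138392975161840
2168111619829296063734843424848413751 117409826833463862093989641643997300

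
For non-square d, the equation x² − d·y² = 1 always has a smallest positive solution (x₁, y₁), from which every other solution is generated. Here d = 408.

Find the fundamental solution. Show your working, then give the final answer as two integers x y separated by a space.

√408 → a₀=20, period (5,40); ℓ=2 even so k=1
step 0: (20, 1)  from 20·(1,0) + (0,1)
step 1: (101, 5)  from 5·(20,1) + (1,0)
(x₁, y₁) = (101, 5);  101² − 408·5² = 1 ✓

101 5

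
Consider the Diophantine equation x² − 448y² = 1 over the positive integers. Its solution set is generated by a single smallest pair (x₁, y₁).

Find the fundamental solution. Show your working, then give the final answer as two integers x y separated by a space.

[21; 6,42] for √448; ℓ=2 ⇒ convergent index 1
step 0: (21, 1)  from 21·(1,0) + (0,1)
step 1: (127, 6)  from 6·(21,1) + (1,0)
(x₁, y₁) = (127, 6);  127² − 448·6² = 1 ✓

127 6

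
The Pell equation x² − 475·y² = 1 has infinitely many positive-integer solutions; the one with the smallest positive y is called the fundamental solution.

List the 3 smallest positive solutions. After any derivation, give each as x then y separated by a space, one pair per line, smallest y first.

57799 2652
6681448801 306565896
772362118440199 35438404443156

√475 = [21; 1,3,1,6,2,6,1,3,1,42, …], period ℓ=10 (even) → k=9
k=0  a_k=21  p_k/q_k = 21/1
…
k=2  a_k=3  p_k/q_k = 87/4
…
k=8  a_k=3  p_k/q_k = 45921/2107
k=9  a_k=1  p_k/q_k = 57799/2652
→ (57799, 2652).  Check: 57799²=3340724401, 475·2652²=3340724400, difference 1.
(57799+2652√475)^2 = 6681448801 + 306565896√475
(57799+2652√475)^3 = 772362118440199 + 35438404443156√475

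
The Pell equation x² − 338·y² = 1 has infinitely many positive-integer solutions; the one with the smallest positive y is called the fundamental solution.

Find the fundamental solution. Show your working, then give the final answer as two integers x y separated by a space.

114243 6214

d=338: √d = [18; 2,1,1,2,36] (ℓ=5, odd), read p_9/q_9
i=0: a=18 ⇒ p=18, q=1
i=1: a=2 ⇒ p=37, q=2
i=2: a=1 ⇒ p=55, q=3
…
i=4: a=2 ⇒ p=239, q=13
i=5: a=36 ⇒ p=8696, q=473
i=6: a=2 ⇒ p=17631, q=959
i=7: a=1 ⇒ p=26327, q=1432
i=8: a=1 ⇒ p=43958, q=2391
i=9: a=2 ⇒ p=114243, q=6214
fundamental: x₁=114243, y₁=6214  (since 13051463049 − 338·38613796 = 1)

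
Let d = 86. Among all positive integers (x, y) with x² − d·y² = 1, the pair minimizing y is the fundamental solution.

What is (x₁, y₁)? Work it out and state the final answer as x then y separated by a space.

√86 = [9; 3,1,1,1,8,1,1,1,3,18, …], period ℓ=10 (even) → k=9
i=0: a=9 ⇒ p=9, q=1
i=1: a=3 ⇒ p=28, q=3
i=2: a=1 ⇒ p=37, q=4
i=3: a=1 ⇒ p=65, q=7
i=4: a=1 ⇒ p=102, q=11
i=5: a=8 ⇒ p=881, q=95
i=6: a=1 ⇒ p=983, q=106
i=7: a=1 ⇒ p=1864, q=201
i=8: a=1 ⇒ p=2847, q=307
i=9: a=3 ⇒ p=10405, q=1122
(x₁, y₁) = (10405, 1122);  10405² − 86·1122² = 1 ✓

10405 1122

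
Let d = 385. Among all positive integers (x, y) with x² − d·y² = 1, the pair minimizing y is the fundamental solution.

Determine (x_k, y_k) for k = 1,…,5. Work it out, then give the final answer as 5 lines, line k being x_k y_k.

95831 4884
18367161121 936077208
3520286834677271 179410429834812
674705215289547953281 34386161802063660336
129315350969305052987065751 6590520543127714837483620

d=385: √d = [19; 1,1,1,1,1,…,1,1,38] (ℓ=16, even), read p_15/q_15
step 0: (19, 1)  from 19·(1,0) + (0,1)
…
step 2: (39, 2)  from 1·(20,1) + (19,1)
step 3: (59, 3)  from 1·(39,2) + (20,1)
step 4: (98, 5)  from 1·(59,3) + (39,2)
step 5: (157, 8)  from 1·(98,5) + (59,3)
…
step 7: (726, 37)  from 1·(569,29) + (157,8)
step 8: (2021, 103)  from 2·(726,37) + (569,29)
…
step 10: (10262, 523)  from 3·(2747,140) + (2021,103)
step 11: (13009, 663)  from 1·(10262,523) + (2747,140)
…
step 13: (36280, 1849)  from 1·(23271,1186) + (13009,663)
step 14: (59551, 3035)  from 1·(36280,1849) + (23271,1186)
step 15: (95831, 4884)  from 1·(59551,3035) + (36280,1849)
(x₁, y₁) = (95831, 4884);  95831² − 385·4884² = 1 ✓
k=2:  x_2 = 95831·95831+385·4884·4884 = 18367161121,  y_2 = 95831·4884+4884·95831 = 936077208
k=3:  x_3 = 95831·18367161121+385·4884·936077208 = 3520286834677271,  y_3 = 95831·936077208+4884·18367161121 = 179410429834812
k=4:  x_4 = 95831·3520286834677271+385·4884·179410429834812 = 674705215289547953281,  y_4 = 95831·179410429834812+4884·3520286834677271 = 34386161802063660336
k=5:  x_5 = 95831·674705215289547953281+385·4884·34386161802063660336 = 129315350969305052987065751,  y_5 = 95831·34386161802063660336+4884·674705215289547953281 = 6590520543127714837483620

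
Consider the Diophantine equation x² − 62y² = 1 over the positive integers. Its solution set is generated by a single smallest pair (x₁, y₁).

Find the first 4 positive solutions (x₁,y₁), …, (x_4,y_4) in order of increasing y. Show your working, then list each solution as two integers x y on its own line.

√62 → a₀=7, period (1,6,1,14); ℓ=4 even so k=3
a_0=7:  p_0=7·1+0=7,  q_0=7·0+1=1
a_1=1:  p_1=1·7+1=8,  q_1=1·1+0=1
a_2=6:  p_2=6·8+7=55,  q_2=6·1+1=7
a_3=1:  p_3=1·55+8=63,  q_3=1·7+1=8
→ (63, 8).  Check: 63²=3969, 62·8²=3968, difference 1.
(x_2, y_2) = (63·63 + 62·8·8, 63·8 + 8·63) = (7937, 1008)
(x_3, y_3) = (63·7937 + 62·8·1008, 63·1008 + 8·7937) = (999999, 127000)
(x_4, y_4) = (63·999999 + 62·8·127000, 63·127000 + 8·999999) = (125991937, 16000992)

63 8
7937 1008
999999 127000
125991937 16000992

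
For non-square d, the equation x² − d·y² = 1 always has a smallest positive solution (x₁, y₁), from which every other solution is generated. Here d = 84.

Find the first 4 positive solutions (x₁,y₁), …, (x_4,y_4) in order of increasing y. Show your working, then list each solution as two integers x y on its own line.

[9; 6,18] for √84; ℓ=2 ⇒ convergent index 1
k=0  a_k=9  p_k/q_k = 9/1
k=1  a_k=6  p_k/q_k = 55/6
fundamental: x₁=55, y₁=6  (since 3025 − 84·36 = 1)
n=2: (55,6)∘(55,6) = (55·55+84·6·6, 55·6+6·55) = (6049,660)
n=3: (6049,660)∘(55,6) = (55·6049+84·6·660, 55·660+6·6049) = (665335,72594)
n=4: (665335,72594)∘(55,6) = (55·665335+84·6·72594, 55·72594+6·665335) = (73180801,7984680)

55 6
6049 660
665335 72594
73180801 7984680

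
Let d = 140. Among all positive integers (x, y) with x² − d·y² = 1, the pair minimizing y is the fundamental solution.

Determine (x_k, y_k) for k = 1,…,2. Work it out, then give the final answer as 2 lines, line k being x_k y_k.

71 6
10081 852

√140 = [11; 1,4,1,22, …], period ℓ=4 (even) → k=3
k=0  a_k=11  p_k/q_k = 11/1
k=1  a_k=1  p_k/q_k = 12/1
k=2  a_k=4  p_k/q_k = 59/5
k=3  a_k=1  p_k/q_k = 71/6
(x₁, y₁) = (71, 6);  71² − 140·6² = 1 ✓
(x_2, y_2) = (71·71 + 140·6·6, 71·6 + 6·71) = (10081, 852)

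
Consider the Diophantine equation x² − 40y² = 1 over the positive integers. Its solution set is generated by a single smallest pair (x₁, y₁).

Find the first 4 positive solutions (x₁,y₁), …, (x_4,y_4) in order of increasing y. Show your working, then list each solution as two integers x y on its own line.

[6; 3,12] for √40; ℓ=2 ⇒ convergent index 1
step 0: (6, 1)  from 6·(1,0) + (0,1)
step 1: (19, 3)  from 3·(6,1) + (1,0)
(x₁, y₁) = (19, 3);  19² − 40·3² = 1 ✓
k=2:  x_2 = 19·19+40·3·3 = 721,  y_2 = 19·3+3·19 = 114
k=3:  x_3 = 19·721+40·3·114 = 27379,  y_3 = 19·114+3·721 = 4329
k=4:  x_4 = 19·27379+40·3·4329 = 1039681,  y_4 = 19·4329+3·27379 = 164388

19 3
721 114
27379 4329
1039681 164388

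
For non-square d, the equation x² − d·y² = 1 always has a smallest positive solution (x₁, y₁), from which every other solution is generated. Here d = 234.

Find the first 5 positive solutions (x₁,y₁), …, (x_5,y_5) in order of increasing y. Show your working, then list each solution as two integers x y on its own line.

5201 340
54100801 3536680
562756526801 36788545020
5853793337683201 382674441761360
60891157735824130001 3980579506413121700

[15; 3,2,1,2,1,2,3,30] for √234; ℓ=8 ⇒ convergent index 7
a_0=15:  p_0=15·1+0=15,  q_0=15·0+1=1
…
a_2=2:  p_2=2·46+15=107,  q_2=2·3+1=7
…
a_4=2:  p_4=2·153+107=413,  q_4=2·10+7=27
…
a_6=2:  p_6=2·566+413=1545,  q_6=2·37+27=101
a_7=3:  p_7=3·1545+566=5201,  q_7=3·101+37=340
→ (5201, 340).  Check: 5201²=27050401, 234·340²=27050400, difference 1.
k=2:  x_2 = 5201·5201+234·340·340 = 54100801,  y_2 = 5201·340+340·5201 = 3536680
k=3:  x_3 = 5201·54100801+234·340·3536680 = 562756526801,  y_3 = 5201·3536680+340·54100801 = 36788545020
k=4:  x_4 = 5201·562756526801+234·340·36788545020 = 5853793337683201,  y_4 = 5201·36788545020+340·562756526801 = 382674441761360
k=5:  x_5 = 5201·5853793337683201+234·340·382674441761360 = 60891157735824130001,  y_5 = 5201·382674441761360+340·5853793337683201 = 3980579506413121700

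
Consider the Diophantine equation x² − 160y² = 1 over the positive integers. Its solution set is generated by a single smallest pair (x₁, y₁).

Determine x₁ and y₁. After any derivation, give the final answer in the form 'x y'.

721 57

d=160: √d = [12; 1,1,1,5,1,1,1,24] (ℓ=8, even), read p_7/q_7
i=0: a=12 ⇒ p=12, q=1
i=1: a=1 ⇒ p=13, q=1
…
i=3: a=1 ⇒ p=38, q=3
i=4: a=5 ⇒ p=215, q=17
…
i=6: a=1 ⇒ p=468, q=37
i=7: a=1 ⇒ p=721, q=57
→ (721, 57).  Check: 721²=519841, 160·57²=519840, difference 1.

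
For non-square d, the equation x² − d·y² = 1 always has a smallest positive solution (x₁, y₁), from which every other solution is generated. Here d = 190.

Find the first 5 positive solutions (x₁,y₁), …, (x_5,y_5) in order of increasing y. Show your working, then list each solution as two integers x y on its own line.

52021 3774
5412368881 392654508
563113683064981 40852560317562
58587473808034384321 4250382080167131096
6095557949372399730460501 442218252343896093172470

[13; 1,3,1,1,1,…,3,1,26] for √190; ℓ=14 ⇒ convergent index 13
k=0  a_k=13  p_k/q_k = 13/1
…
k=3  a_k=1  p_k/q_k = 69/5
k=4  a_k=1  p_k/q_k = 124/9
…
k=8  a_k=2  p_k/q_k = 2936/213
k=9  a_k=1  p_k/q_k = 4149/301
k=10  a_k=1  p_k/q_k = 7085/514
k=11  a_k=1  p_k/q_k = 11234/815
k=12  a_k=3  p_k/q_k = 40787/2959
k=13  a_k=1  p_k/q_k = 52021/3774
→ (52021, 3774).  Check: 52021²=2706184441, 190·3774²=2706184440, difference 1.
n=2: (52021,3774)∘(52021,3774) = (52021·52021+190·3774·3774, 52021·3774+3774·52021) = (5412368881,392654508)
n=3: (5412368881,392654508)∘(52021,3774) = (52021·5412368881+190·3774·392654508, 52021·392654508+3774·5412368881) = (563113683064981,40852560317562)
n=4: (563113683064981,40852560317562)∘(52021,3774) = (52021·563113683064981+190·3774·40852560317562, 52021·40852560317562+3774·563113683064981) = (58587473808034384321,4250382080167131096)
n=5: (58587473808034384321,4250382080167131096)∘(52021,3774) = (52021·58587473808034384321+190·3774·4250382080167131096, 52021·4250382080167131096+3774·58587473808034384321) = (6095557949372399730460501,442218252343896093172470)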